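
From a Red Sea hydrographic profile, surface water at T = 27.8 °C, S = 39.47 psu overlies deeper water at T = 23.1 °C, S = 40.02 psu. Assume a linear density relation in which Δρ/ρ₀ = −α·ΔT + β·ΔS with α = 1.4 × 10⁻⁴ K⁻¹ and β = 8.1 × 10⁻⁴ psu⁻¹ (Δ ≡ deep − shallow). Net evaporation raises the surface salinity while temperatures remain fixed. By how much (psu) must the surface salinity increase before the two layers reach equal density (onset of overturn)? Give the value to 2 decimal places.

1.36 psu

Neutral buoyancy requires −α(T_deep − T_surf) + β(S_deep − S_surf′) = 0.
S_surf′ = S_deep − (α/β)·ΔT = 40.02 − (1.4 × 10⁻⁴/8.1 × 10⁻⁴)·(-4.7) = 40.8323 psu.
Increase required: 40.8323 − 39.47 = 1.3623 psu.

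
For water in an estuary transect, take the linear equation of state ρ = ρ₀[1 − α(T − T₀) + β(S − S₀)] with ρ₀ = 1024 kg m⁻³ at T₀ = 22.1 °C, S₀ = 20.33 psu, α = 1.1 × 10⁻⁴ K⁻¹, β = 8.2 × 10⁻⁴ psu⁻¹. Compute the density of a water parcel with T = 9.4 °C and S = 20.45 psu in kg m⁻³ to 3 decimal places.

T − T₀ = -12.7 K, S − S₀ = +0.12 psu.
Bracket = 1 − α·(-12.7) + β·(+0.12) = 1 + (1.4954 × 10⁻³) = 1.0014954.
ρ = 1024 × 1.0014954 = 1025.531 kg m⁻³.

1025.531 kg m⁻³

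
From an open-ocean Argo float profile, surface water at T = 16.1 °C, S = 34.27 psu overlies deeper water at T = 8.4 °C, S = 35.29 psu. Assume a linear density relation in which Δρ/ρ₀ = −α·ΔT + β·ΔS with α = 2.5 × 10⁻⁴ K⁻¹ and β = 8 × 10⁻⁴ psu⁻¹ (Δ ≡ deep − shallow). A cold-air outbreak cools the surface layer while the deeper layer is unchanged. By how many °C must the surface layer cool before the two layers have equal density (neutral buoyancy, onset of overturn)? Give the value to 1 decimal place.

11.0 °C

Neutral buoyancy requires Δρ = 0, i.e. −α(T_deep − T_surf′) + β(S_deep − S_surf) = 0.
T_surf′ = T_deep − (β/α)·ΔS = 8.4 − (8 × 10⁻⁴/2.5 × 10⁻⁴)·(+1.02) = 5.136 °C.
Cooling required: 16.1 − (5.136) = 10.964 °C.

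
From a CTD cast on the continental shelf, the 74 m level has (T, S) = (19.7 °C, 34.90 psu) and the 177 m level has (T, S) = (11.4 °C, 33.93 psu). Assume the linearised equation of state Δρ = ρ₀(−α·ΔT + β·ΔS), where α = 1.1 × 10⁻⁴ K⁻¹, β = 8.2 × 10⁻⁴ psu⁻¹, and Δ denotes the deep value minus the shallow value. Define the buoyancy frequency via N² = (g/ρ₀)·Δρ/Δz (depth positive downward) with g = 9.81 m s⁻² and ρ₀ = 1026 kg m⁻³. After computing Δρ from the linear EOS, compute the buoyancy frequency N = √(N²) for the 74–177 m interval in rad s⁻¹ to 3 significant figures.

ΔT = -8.3 K, ΔS = -0.97 psu (deep − shallow).
Δρ/ρ₀ = −αΔT + βΔS = 9.13 × 10⁻⁴ − 7.954 × 10⁻⁴ = 1.176 × 10⁻⁴, so Δρ ≈ 0.1207 kg m⁻³.
N² = (g/ρ₀)·Δρ/Δz = g·(Δρ/ρ₀)/Δz = 9.81 × 1.176 × 10⁻⁴ / 103 = 1.1201 × 10⁻⁵ s⁻².
N = √(1.1201 × 10⁻⁵) = 3.3468 × 10⁻³ rad s⁻¹ ≈ 3.35 × 10⁻³ rad s⁻¹.

3.35 × 10⁻³ rad s⁻¹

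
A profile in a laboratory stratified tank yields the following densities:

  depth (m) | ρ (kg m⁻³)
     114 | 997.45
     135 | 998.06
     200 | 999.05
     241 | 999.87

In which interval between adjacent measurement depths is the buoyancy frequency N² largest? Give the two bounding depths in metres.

114–135 m

Compute the density gradient over each adjacent pair:
  114–135 m: Δρ/Δz = 0.61/21 = 0.029 kg m⁻⁴
  135–200 m: Δρ/Δz = 0.99/65 = 0.015 kg m⁻⁴
  200–241 m: Δρ/Δz = 0.82/41 = 0.020 kg m⁻⁴
The largest gradient is in the 114–135 m interval — the pycnocline.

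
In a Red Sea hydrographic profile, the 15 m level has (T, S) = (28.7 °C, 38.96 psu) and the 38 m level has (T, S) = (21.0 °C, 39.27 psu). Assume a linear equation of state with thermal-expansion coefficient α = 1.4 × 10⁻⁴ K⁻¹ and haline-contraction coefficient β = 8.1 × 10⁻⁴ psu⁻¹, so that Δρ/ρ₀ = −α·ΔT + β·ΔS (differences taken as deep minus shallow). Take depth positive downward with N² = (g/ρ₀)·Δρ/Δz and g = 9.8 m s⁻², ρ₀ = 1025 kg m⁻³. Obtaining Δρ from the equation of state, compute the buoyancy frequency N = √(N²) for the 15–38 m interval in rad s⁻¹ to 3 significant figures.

ΔT = -7.7 K, ΔS = +0.31 psu (deep − shallow).
Δρ/ρ₀ = −αΔT + βΔS = 1.078 × 10⁻³ + 2.511 × 10⁻⁴ = 1.3291 × 10⁻³, so Δρ ≈ 1.362 kg m⁻³.
N² = (g/ρ₀)·Δρ/Δz = g·(Δρ/ρ₀)/Δz = 9.8 × 1.3291 × 10⁻³ / 23 = 5.6631 × 10⁻⁴ s⁻².
N = √(5.6631 × 10⁻⁴) = 0.023797 rad s⁻¹ ≈ 0.0238 rad s⁻¹.

0.0238 rad s⁻¹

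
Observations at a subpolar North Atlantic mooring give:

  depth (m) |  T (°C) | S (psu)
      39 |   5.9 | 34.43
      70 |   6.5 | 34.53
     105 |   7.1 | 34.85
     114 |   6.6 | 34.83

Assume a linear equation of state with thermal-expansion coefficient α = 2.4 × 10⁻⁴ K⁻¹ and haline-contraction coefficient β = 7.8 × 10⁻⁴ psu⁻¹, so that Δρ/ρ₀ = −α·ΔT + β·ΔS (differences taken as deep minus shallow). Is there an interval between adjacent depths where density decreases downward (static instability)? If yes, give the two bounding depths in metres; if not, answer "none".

39–70 m

Evaluate Δρ/ρ₀ = −αΔT + βΔS across each adjacent pair:
  39–70 m: −αΔT+βΔS = −(2.4 × 10⁻⁴)(+0.6)+(7.8 × 10⁻⁴)(+0.10) = -6.6 × 10⁻⁵ → UNSTABLE
  70–105 m: −αΔT+βΔS = −(2.4 × 10⁻⁴)(+0.6)+(7.8 × 10⁻⁴)(+0.32) = 1.1 × 10⁻⁴ → stable
  105–114 m: −αΔT+βΔS = −(2.4 × 10⁻⁴)(-0.5)+(7.8 × 10⁻⁴)(-0.02) = 1.0 × 10⁻⁴ → stable
The 39–70 m interval has Δρ < 0: lighter water underlies denser water.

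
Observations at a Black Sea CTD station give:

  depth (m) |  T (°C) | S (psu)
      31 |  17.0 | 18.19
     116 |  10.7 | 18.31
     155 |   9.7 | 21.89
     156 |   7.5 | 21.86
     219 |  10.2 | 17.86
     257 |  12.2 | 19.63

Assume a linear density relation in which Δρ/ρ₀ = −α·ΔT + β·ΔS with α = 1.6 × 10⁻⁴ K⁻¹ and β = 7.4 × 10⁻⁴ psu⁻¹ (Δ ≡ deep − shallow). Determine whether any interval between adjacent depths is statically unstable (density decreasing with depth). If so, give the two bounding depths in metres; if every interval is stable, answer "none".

156–219 m

Evaluate Δρ/ρ₀ = −αΔT + βΔS across each adjacent pair:
  31–116 m: −αΔT+βΔS = −(1.6 × 10⁻⁴)(-6.3)+(7.4 × 10⁻⁴)(+0.12) = 1.1 × 10⁻³ → stable
  116–155 m: −αΔT+βΔS = −(1.6 × 10⁻⁴)(-1.0)+(7.4 × 10⁻⁴)(+3.58) = 2.8 × 10⁻³ → stable
  155–156 m: −αΔT+βΔS = −(1.6 × 10⁻⁴)(-2.2)+(7.4 × 10⁻⁴)(-0.03) = 3.3 × 10⁻⁴ → stable
  156–219 m: −αΔT+βΔS = −(1.6 × 10⁻⁴)(+2.7)+(7.4 × 10⁻⁴)(-4.00) = -3.4 × 10⁻³ → UNSTABLE
  219–257 m: −αΔT+βΔS = −(1.6 × 10⁻⁴)(+2.0)+(7.4 × 10⁻⁴)(+1.77) = 9.9 × 10⁻⁴ → stable
The 156–219 m interval has Δρ < 0: lighter water underlies denser water.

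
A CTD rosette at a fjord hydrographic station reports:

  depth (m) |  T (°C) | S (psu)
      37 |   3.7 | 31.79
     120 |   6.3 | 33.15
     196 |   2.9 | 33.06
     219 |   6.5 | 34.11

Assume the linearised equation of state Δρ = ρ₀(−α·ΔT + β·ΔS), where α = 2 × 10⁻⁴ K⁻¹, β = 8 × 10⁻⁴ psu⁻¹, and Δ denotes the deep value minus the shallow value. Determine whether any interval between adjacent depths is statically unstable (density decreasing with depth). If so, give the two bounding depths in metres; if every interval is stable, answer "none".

none

Evaluate Δρ/ρ₀ = −αΔT + βΔS across each adjacent pair:
  37–120 m: −αΔT+βΔS = −(2 × 10⁻⁴)(+2.6)+(8 × 10⁻⁴)(+1.36) = 5.7 × 10⁻⁴ → stable
  120–196 m: −αΔT+βΔS = −(2 × 10⁻⁴)(-3.4)+(8 × 10⁻⁴)(-0.09) = 6.1 × 10⁻⁴ → stable
  196–219 m: −αΔT+βΔS = −(2 × 10⁻⁴)(+3.6)+(8 × 10⁻⁴)(+1.05) = 1.2 × 10⁻⁴ → stable
Every interval has Δρ > 0: the column is stably stratified throughout.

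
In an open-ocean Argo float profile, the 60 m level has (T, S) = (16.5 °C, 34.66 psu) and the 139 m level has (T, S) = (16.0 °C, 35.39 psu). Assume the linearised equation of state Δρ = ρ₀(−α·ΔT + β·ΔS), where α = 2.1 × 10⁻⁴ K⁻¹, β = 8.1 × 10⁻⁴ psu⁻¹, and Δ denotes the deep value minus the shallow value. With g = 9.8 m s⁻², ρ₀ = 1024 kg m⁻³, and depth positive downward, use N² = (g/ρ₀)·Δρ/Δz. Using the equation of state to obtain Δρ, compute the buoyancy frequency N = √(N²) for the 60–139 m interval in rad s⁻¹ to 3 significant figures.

9.29 × 10⁻³ rad s⁻¹

ΔT = -0.5 K, ΔS = +0.73 psu (deep − shallow).
Δρ/ρ₀ = −αΔT + βΔS = 1.05 × 10⁻⁴ + 5.913 × 10⁻⁴ = 6.963 × 10⁻⁴, so Δρ ≈ 0.7130 kg m⁻³.
N² = (g/ρ₀)·Δρ/Δz = g·(Δρ/ρ₀)/Δz = 9.8 × 6.963 × 10⁻⁴ / 79 = 8.6376 × 10⁻⁵ s⁻².
N = √(8.6376 × 10⁻⁵) = 9.2939 × 10⁻³ rad s⁻¹ ≈ 9.29 × 10⁻³ rad s⁻¹.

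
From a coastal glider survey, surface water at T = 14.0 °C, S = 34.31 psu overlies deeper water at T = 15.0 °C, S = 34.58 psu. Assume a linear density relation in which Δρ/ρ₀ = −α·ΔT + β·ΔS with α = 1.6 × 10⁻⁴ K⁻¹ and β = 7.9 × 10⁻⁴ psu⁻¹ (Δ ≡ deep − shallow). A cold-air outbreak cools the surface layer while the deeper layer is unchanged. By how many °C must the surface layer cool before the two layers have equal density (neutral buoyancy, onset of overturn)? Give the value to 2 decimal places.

Neutral buoyancy requires Δρ = 0, i.e. −α(T_deep − T_surf′) + β(S_deep − S_surf) = 0.
T_surf′ = T_deep − (β/α)·ΔS = 15.0 − (7.9 × 10⁻⁴/1.6 × 10⁻⁴)·(+0.27) = 13.6669 °C.
Cooling required: 14.0 − (13.6669) = 0.3331 °C.

0.33 °C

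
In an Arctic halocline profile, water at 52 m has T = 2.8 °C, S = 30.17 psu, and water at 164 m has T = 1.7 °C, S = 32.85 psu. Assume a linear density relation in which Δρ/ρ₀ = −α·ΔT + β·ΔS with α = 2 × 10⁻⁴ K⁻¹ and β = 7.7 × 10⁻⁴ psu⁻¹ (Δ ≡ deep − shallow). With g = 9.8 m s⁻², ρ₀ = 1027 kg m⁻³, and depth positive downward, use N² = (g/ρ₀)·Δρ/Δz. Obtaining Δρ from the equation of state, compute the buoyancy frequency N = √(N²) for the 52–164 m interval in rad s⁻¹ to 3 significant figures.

ΔT = -1.1 K, ΔS = +2.68 psu (deep − shallow).
Δρ/ρ₀ = −αΔT + βΔS = 2.20 × 10⁻⁴ + 2.0636 × 10⁻³ = 2.2836 × 10⁻³, so Δρ ≈ 2.345 kg m⁻³.
N² = (g/ρ₀)·Δρ/Δz = g·(Δρ/ρ₀)/Δz = 9.8 × 2.2836 × 10⁻³ / 112 = 1.9982 × 10⁻⁴ s⁻².
N = √(1.9982 × 10⁻⁴) = 0.014136 rad s⁻¹ ≈ 0.0141 rad s⁻¹.

0.0141 rad s⁻¹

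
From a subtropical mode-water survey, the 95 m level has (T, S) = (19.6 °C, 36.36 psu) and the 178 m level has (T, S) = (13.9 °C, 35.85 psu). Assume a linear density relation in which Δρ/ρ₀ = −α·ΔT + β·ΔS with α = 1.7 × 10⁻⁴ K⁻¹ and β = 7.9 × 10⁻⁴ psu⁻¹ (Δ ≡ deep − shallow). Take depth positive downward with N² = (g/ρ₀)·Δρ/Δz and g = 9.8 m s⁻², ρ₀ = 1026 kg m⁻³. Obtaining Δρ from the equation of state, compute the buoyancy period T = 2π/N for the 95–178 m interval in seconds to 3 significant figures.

769 s

ΔT = -5.7 K, ΔS = -0.51 psu (deep − shallow).
Δρ/ρ₀ = −αΔT + βΔS = 9.69 × 10⁻⁴ − 4.029 × 10⁻⁴ = 5.661 × 10⁻⁴, so Δρ ≈ 0.5808 kg m⁻³.
N² = (g/ρ₀)·Δρ/Δz = g·(Δρ/ρ₀)/Δz = 9.8 × 5.661 × 10⁻⁴ / 83 = 6.6841 × 10⁻⁵ s⁻².
N = √(6.6841 × 10⁻⁵) = 8.1756 × 10⁻³ rad s⁻¹ → T = 2π/N = 768.53 s ≈ 769 s.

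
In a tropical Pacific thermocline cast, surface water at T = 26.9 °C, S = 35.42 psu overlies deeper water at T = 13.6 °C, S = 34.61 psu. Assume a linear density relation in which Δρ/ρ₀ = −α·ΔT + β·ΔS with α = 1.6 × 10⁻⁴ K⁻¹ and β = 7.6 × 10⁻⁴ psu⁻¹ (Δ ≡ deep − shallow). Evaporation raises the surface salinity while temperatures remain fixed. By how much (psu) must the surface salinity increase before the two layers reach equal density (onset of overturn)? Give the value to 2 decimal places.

Neutral buoyancy requires −α(T_deep − T_surf) + β(S_deep − S_surf′) = 0.
S_surf′ = S_deep − (α/β)·ΔT = 34.61 − (1.6 × 10⁻⁴/7.6 × 10⁻⁴)·(-13.3) = 37.4100 psu.
Increase required: 37.4100 − 35.42 = 1.9900 psu.

1.99 psu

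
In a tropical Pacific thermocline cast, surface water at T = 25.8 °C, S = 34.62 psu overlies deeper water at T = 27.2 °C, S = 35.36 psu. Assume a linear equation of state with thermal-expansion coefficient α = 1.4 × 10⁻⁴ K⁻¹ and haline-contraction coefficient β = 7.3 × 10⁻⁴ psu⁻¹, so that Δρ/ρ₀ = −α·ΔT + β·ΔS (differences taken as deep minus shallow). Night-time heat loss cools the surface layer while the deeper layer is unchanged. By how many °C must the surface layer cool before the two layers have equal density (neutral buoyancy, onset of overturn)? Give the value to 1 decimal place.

Neutral buoyancy requires Δρ = 0, i.e. −α(T_deep − T_surf′) + β(S_deep − S_surf) = 0.
T_surf′ = T_deep − (β/α)·ΔS = 27.2 − (7.3 × 10⁻⁴/1.4 × 10⁻⁴)·(+0.74) = 23.341 °C.
Cooling required: 25.8 − (23.341) = 2.459 °C.

2.5 °C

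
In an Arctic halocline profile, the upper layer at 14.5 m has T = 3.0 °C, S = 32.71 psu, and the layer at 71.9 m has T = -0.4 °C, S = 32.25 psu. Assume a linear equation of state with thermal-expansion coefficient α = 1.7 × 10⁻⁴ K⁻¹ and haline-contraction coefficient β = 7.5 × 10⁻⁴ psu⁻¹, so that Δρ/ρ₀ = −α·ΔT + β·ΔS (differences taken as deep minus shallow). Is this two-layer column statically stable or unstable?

ΔT = -0.4 − 3.0 = -3.4 K and ΔS = 32.25 − 32.71 = -0.46 psu (deep − shallow).
−αΔT = 5.78 × 10⁻⁴; βΔS = -3.45 × 10⁻⁴; sum Δρ/ρ₀ = 2.33 × 10⁻⁴.
Δρ/ρ₀ > 0, so Δρ > 0: deeper water is denser → statically stable.

stable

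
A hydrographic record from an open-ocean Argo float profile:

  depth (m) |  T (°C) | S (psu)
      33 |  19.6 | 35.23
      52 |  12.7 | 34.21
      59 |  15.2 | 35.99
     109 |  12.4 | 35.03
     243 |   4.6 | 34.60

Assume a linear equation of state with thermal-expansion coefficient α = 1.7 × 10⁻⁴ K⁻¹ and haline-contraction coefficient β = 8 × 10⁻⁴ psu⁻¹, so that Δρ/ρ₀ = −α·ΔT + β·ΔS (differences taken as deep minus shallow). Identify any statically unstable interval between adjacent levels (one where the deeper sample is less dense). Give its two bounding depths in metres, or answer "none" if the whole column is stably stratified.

59–109 m

Evaluate Δρ/ρ₀ = −αΔT + βΔS across each adjacent pair:
  33–52 m: −αΔT+βΔS = −(1.7 × 10⁻⁴)(-6.9)+(8 × 10⁻⁴)(-1.02) = 3.6 × 10⁻⁴ → stable
  52–59 m: −αΔT+βΔS = −(1.7 × 10⁻⁴)(+2.5)+(8 × 10⁻⁴)(+1.78) = 1.0 × 10⁻³ → stable
  59–109 m: −αΔT+βΔS = −(1.7 × 10⁻⁴)(-2.8)+(8 × 10⁻⁴)(-0.96) = -2.9 × 10⁻⁴ → UNSTABLE
  109–243 m: −αΔT+βΔS = −(1.7 × 10⁻⁴)(-7.8)+(8 × 10⁻⁴)(-0.43) = 9.8 × 10⁻⁴ → stable
The 59–109 m interval has Δρ < 0: lighter water underlies denser water.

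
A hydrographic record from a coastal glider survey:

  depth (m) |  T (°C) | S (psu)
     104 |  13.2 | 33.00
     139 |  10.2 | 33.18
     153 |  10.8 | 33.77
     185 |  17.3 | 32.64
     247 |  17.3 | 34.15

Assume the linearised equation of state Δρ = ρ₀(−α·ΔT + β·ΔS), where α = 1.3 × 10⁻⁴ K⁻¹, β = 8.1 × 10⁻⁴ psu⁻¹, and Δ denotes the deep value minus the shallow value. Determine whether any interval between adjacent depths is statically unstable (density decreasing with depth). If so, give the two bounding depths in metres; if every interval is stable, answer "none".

153–185 m

Evaluate Δρ/ρ₀ = −αΔT + βΔS across each adjacent pair:
  104–139 m: −αΔT+βΔS = −(1.3 × 10⁻⁴)(-3.0)+(8.1 × 10⁻⁴)(+0.18) = 5.4 × 10⁻⁴ → stable
  139–153 m: −αΔT+βΔS = −(1.3 × 10⁻⁴)(+0.6)+(8.1 × 10⁻⁴)(+0.59) = 4.0 × 10⁻⁴ → stable
  153–185 m: −αΔT+βΔS = −(1.3 × 10⁻⁴)(+6.5)+(8.1 × 10⁻⁴)(-1.13) = -1.8 × 10⁻³ → UNSTABLE
  185–247 m: −αΔT+βΔS = −(1.3 × 10⁻⁴)(+0.0)+(8.1 × 10⁻⁴)(+1.51) = 1.2 × 10⁻³ → stable
The 153–185 m interval has Δρ < 0: lighter water underlies denser water.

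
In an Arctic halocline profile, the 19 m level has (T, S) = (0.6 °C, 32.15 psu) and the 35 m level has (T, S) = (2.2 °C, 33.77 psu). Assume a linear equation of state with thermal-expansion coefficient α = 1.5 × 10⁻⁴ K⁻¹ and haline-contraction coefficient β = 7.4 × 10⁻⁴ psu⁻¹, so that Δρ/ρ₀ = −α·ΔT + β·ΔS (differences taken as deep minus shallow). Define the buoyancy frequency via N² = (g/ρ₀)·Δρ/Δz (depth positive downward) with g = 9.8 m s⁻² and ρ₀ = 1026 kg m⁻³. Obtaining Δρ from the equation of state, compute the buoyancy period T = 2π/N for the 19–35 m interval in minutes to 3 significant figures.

ΔT = +1.6 K, ΔS = +1.62 psu (deep − shallow).
Δρ/ρ₀ = −αΔT + βΔS = -2.40 × 10⁻⁴ + 1.1988 × 10⁻³ = 9.588 × 10⁻⁴, so Δρ ≈ 0.9837 kg m⁻³.
N² = (g/ρ₀)·Δρ/Δz = g·(Δρ/ρ₀)/Δz = 9.8 × 9.588 × 10⁻⁴ / 16 = 5.8727 × 10⁻⁴ s⁻².
N = √(5.8727 × 10⁻⁴) = 0.024234 rad s⁻¹ → T = 2π/N = 259.27 s = 4.3212 min ≈ 4.32 min.

4.32 min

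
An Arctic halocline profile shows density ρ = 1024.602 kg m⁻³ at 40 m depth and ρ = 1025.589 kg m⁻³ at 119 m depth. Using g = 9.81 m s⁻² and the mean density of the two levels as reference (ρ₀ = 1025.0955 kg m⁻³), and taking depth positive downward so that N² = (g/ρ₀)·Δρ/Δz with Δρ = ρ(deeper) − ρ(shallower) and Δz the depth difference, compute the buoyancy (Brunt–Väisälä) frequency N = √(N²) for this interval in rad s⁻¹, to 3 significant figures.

Δρ = 1025.589 − 1024.602 = 0.987 kg m⁻³ over Δz = 119 − 40 = 79 m.
N² = (9.81/1025.0955) × (0.987/79) = 1.1956 × 10⁻⁴ s⁻².
N = √(1.1956 × 10⁻⁴) = 0.010934 rad s⁻¹ ≈ 0.0109 rad s⁻¹.

0.0109 rad s⁻¹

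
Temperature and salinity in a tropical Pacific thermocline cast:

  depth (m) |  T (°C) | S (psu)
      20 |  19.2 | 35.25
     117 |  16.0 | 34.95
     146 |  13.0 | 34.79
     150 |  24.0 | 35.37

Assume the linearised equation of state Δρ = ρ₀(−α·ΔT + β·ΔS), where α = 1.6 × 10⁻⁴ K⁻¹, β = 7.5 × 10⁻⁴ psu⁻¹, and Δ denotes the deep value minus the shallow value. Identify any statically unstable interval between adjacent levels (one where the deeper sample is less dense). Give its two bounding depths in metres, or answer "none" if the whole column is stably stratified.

146–150 m

Evaluate Δρ/ρ₀ = −αΔT + βΔS across each adjacent pair:
  20–117 m: −αΔT+βΔS = −(1.6 × 10⁻⁴)(-3.2)+(7.5 × 10⁻⁴)(-0.30) = 2.9 × 10⁻⁴ → stable
  117–146 m: −αΔT+βΔS = −(1.6 × 10⁻⁴)(-3.0)+(7.5 × 10⁻⁴)(-0.16) = 3.6 × 10⁻⁴ → stable
  146–150 m: −αΔT+βΔS = −(1.6 × 10⁻⁴)(+11.0)+(7.5 × 10⁻⁴)(+0.58) = -1.3 × 10⁻³ → UNSTABLE
The 146–150 m interval has Δρ < 0: lighter water underlies denser water.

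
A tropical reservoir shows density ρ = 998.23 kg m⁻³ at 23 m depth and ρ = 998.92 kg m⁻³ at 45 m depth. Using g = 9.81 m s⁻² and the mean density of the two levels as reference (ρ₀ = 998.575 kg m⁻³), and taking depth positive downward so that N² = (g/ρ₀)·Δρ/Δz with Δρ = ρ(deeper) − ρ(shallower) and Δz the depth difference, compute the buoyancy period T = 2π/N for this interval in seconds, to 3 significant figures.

Δρ = 998.92 − 998.23 = 0.69 kg m⁻³ over Δz = 45 − 23 = 22 m.
N² = (9.81/998.575) × (0.69/22) = 3.0812 × 10⁻⁴ s⁻².
N = √(3.0812 × 10⁻⁴) = 0.017553 rad s⁻¹, so T = 2π/N = 357.96 s ≈ 358 s.

358 s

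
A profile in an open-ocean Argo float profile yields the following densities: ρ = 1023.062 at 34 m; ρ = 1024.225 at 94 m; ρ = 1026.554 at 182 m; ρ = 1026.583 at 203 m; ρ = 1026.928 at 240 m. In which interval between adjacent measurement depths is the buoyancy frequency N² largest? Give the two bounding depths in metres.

Compute the density gradient over each adjacent pair:
  34–94 m: Δρ/Δz = 1.163/60 = 0.019 kg m⁻⁴
  94–182 m: Δρ/Δz = 2.329/88 = 0.026 kg m⁻⁴
  182–203 m: Δρ/Δz = 0.029/21 = 1.4 × 10⁻³ kg m⁻⁴
  203–240 m: Δρ/Δz = 0.345/37 = 9.3 × 10⁻³ kg m⁻⁴
The largest gradient is in the 94–182 m interval — the pycnocline.

94–182 m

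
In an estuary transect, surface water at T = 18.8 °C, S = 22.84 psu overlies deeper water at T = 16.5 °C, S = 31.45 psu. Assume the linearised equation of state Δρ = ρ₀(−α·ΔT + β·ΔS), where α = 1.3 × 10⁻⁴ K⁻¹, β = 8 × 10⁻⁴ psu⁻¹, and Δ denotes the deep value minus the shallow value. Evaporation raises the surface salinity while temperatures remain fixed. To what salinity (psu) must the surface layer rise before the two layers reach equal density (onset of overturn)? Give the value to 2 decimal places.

Neutral buoyancy requires −α(T_deep − T_surf) + β(S_deep − S_surf′) = 0.
S_surf′ = S_deep − (α/β)·ΔT = 31.45 − (1.3 × 10⁻⁴/8 × 10⁻⁴)·(-2.3) = 31.8238 psu.
Increase required: 31.8238 − 22.84 = 8.9838 psu.

31.82 psu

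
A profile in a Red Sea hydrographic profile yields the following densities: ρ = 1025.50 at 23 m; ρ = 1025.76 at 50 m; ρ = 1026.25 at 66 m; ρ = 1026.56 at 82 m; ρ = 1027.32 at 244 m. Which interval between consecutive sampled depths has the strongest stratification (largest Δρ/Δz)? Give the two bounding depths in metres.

Compute the density gradient over each adjacent pair:
  23–50 m: Δρ/Δz = 0.26/27 = 9.6 × 10⁻³ kg m⁻⁴
  50–66 m: Δρ/Δz = 0.49/16 = 0.031 kg m⁻⁴
  66–82 m: Δρ/Δz = 0.31/16 = 0.019 kg m⁻⁴
  82–244 m: Δρ/Δz = 0.76/162 = 4.7 × 10⁻³ kg m⁻⁴
The largest gradient is in the 50–66 m interval — the pycnocline.

50–66 m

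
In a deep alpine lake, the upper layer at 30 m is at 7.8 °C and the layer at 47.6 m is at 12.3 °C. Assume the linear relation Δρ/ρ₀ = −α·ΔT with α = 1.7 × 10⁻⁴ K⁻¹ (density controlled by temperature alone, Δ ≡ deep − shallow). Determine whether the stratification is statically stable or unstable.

unstable

ΔT = 12.3 − 7.8 = +4.5 K, so Δρ/ρ₀ = −αΔT = -7.65 × 10⁻⁴.
Δρ/ρ₀ < 0, so Δρ < 0: deeper water is lighter → statically unstable; the column would overturn.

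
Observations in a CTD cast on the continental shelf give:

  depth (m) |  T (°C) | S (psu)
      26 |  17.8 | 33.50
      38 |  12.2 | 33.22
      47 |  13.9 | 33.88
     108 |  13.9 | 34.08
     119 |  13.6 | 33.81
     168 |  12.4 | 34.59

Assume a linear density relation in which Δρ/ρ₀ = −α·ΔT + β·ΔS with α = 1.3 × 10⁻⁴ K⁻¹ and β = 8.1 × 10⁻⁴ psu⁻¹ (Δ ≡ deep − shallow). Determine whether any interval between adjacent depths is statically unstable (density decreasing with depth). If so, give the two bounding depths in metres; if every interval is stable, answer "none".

Evaluate Δρ/ρ₀ = −αΔT + βΔS across each adjacent pair:
  26–38 m: −αΔT+βΔS = −(1.3 × 10⁻⁴)(-5.6)+(8.1 × 10⁻⁴)(-0.28) = 5.0 × 10⁻⁴ → stable
  38–47 m: −αΔT+βΔS = −(1.3 × 10⁻⁴)(+1.7)+(8.1 × 10⁻⁴)(+0.66) = 3.1 × 10⁻⁴ → stable
  47–108 m: −αΔT+βΔS = −(1.3 × 10⁻⁴)(+0.0)+(8.1 × 10⁻⁴)(+0.20) = 1.6 × 10⁻⁴ → stable
  108–119 m: −αΔT+βΔS = −(1.3 × 10⁻⁴)(-0.3)+(8.1 × 10⁻⁴)(-0.27) = -1.8 × 10⁻⁴ → UNSTABLE
  119–168 m: −αΔT+βΔS = −(1.3 × 10⁻⁴)(-1.2)+(8.1 × 10⁻⁴)(+0.78) = 7.9 × 10⁻⁴ → stable
The 108–119 m interval has Δρ < 0: lighter water underlies denser water.

108–119 m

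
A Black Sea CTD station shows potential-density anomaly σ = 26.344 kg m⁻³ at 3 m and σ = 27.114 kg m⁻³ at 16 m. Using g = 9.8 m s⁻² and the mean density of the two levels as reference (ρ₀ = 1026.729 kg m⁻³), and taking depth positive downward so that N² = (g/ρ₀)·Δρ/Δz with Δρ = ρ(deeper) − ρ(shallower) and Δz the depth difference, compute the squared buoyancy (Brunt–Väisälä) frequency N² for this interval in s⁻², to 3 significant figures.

Δρ = 1027.114 − 1026.344 = 0.770 kg m⁻³ over Δz = 16 − 3 = 13 m.
N² = (9.8/1026.729) × (0.770/13) = 5.6535 × 10⁻⁴ s⁻² ≈ 5.65 × 10⁻⁴ s⁻².

5.65 × 10⁻⁴ s⁻²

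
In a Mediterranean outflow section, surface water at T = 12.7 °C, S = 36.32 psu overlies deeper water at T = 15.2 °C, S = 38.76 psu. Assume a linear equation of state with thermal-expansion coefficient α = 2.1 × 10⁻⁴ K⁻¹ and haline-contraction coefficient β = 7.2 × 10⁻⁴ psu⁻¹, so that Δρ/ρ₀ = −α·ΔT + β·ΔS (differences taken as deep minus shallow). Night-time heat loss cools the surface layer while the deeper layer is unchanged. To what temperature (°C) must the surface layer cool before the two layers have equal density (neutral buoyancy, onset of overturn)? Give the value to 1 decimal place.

Neutral buoyancy requires Δρ = 0, i.e. −α(T_deep − T_surf′) + β(S_deep − S_surf) = 0.
T_surf′ = T_deep − (β/α)·ΔS = 15.2 − (7.2 × 10⁻⁴/2.1 × 10⁻⁴)·(+2.44) = 6.834 °C.
Cooling required: 12.7 − (6.834) = 5.866 °C.

6.8 °C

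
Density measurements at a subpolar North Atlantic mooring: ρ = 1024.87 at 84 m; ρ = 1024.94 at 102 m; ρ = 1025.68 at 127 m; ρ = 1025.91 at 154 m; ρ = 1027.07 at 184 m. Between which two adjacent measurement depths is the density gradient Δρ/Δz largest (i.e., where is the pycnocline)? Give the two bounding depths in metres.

Compute the density gradient over each adjacent pair:
  84–102 m: Δρ/Δz = 0.07/18 = 3.9 × 10⁻³ kg m⁻⁴
  102–127 m: Δρ/Δz = 0.74/25 = 0.030 kg m⁻⁴
  127–154 m: Δρ/Δz = 0.23/27 = 8.5 × 10⁻³ kg m⁻⁴
  154–184 m: Δρ/Δz = 1.16/30 = 0.039 kg m⁻⁴
The largest gradient is in the 154–184 m interval — the pycnocline.

154–184 m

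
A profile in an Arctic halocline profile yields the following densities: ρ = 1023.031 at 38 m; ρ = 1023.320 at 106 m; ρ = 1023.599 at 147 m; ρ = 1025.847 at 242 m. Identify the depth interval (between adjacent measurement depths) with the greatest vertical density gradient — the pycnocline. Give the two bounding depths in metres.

147–242 m

Compute the density gradient over each adjacent pair:
  38–106 m: Δρ/Δz = 0.289/68 = 4.2 × 10⁻³ kg m⁻⁴
  106–147 m: Δρ/Δz = 0.279/41 = 6.8 × 10⁻³ kg m⁻⁴
  147–242 m: Δρ/Δz = 2.248/95 = 0.024 kg m⁻⁴
The largest gradient is in the 147–242 m interval — the pycnocline.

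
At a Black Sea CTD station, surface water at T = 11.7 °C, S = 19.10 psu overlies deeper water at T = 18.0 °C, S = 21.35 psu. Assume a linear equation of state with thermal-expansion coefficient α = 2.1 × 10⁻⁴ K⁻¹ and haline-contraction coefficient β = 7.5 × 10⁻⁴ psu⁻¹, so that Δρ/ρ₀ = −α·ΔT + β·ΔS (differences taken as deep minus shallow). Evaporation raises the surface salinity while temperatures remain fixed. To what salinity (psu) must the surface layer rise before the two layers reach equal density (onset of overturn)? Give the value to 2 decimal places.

19.59 psu

Neutral buoyancy requires −α(T_deep − T_surf) + β(S_deep − S_surf′) = 0.
S_surf′ = S_deep − (α/β)·ΔT = 21.35 − (2.1 × 10⁻⁴/7.5 × 10⁻⁴)·(+6.3) = 19.5860 psu.
Increase required: 19.5860 − 19.10 = 0.4860 psu.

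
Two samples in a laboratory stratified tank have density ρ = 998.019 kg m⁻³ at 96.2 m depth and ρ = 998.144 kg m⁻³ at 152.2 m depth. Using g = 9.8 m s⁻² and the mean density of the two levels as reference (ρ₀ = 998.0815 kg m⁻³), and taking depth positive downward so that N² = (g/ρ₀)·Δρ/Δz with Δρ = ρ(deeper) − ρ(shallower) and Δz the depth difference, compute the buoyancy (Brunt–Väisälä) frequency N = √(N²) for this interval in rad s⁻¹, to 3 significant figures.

Δρ = 998.144 − 998.019 = 0.125 kg m⁻³ over Δz = 152.2 − 96.2 = 56 m.
N² = (9.8/998.0815) × (0.125/56) = 2.1917 × 10⁻⁵ s⁻².
N = √(2.1917 × 10⁻⁵) = 4.6816 × 10⁻³ rad s⁻¹ ≈ 4.68 × 10⁻³ rad s⁻¹.

4.68 × 10⁻³ rad s⁻¹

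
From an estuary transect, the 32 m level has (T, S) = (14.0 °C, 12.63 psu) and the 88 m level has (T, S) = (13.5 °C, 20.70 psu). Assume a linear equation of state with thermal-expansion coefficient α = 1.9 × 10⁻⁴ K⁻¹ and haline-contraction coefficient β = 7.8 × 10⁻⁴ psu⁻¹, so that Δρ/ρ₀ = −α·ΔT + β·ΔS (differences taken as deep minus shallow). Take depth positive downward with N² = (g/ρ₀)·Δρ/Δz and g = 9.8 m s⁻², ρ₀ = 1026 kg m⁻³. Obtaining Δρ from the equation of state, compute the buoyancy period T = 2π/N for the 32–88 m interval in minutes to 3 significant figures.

3.13 min

ΔT = -0.5 K, ΔS = +8.07 psu (deep − shallow).
Δρ/ρ₀ = −αΔT + βΔS = 9.50 × 10⁻⁵ + 6.2946 × 10⁻³ = 6.3896 × 10⁻³, so Δρ ≈ 6.556 kg m⁻³.
N² = (g/ρ₀)·Δρ/Δz = g·(Δρ/ρ₀)/Δz = 9.8 × 6.3896 × 10⁻³ / 56 = 1.1182 × 10⁻³ s⁻².
N = √(1.1182 × 10⁻³) = 0.033439 rad s⁻¹ → T = 2π/N = 187.90 s = 3.1317 min ≈ 3.13 min.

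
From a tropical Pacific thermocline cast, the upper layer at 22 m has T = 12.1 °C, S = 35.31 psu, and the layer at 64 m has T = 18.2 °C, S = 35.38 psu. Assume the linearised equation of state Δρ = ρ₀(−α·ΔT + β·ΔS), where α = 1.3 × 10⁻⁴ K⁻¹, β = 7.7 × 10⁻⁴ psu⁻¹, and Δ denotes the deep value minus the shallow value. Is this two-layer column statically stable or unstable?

unstable

ΔT = 18.2 − 12.1 = +6.1 K and ΔS = 35.38 − 35.31 = +0.07 psu (deep − shallow).
−αΔT = -7.93 × 10⁻⁴; βΔS = 5.39 × 10⁻⁵; sum Δρ/ρ₀ = -7.391 × 10⁻⁴.
Δρ/ρ₀ < 0, so Δρ < 0: deeper water is lighter → statically unstable; the column would overturn.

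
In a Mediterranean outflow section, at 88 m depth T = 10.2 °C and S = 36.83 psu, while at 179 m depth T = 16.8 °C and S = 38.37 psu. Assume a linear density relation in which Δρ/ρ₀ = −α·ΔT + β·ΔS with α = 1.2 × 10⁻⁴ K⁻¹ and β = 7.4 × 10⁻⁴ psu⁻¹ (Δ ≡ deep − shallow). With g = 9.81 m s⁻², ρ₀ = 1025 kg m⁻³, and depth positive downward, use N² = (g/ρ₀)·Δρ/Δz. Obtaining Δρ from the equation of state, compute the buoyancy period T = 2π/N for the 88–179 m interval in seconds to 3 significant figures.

ΔT = +6.6 K, ΔS = +1.54 psu (deep − shallow).
Δρ/ρ₀ = −αΔT + βΔS = -7.92 × 10⁻⁴ + 1.1396 × 10⁻³ = 3.476 × 10⁻⁴, so Δρ ≈ 0.3563 kg m⁻³.
N² = (g/ρ₀)·Δρ/Δz = g·(Δρ/ρ₀)/Δz = 9.81 × 3.476 × 10⁻⁴ / 91 = 3.7472 × 10⁻⁵ s⁻².
N = √(3.7472 × 10⁻⁵) = 6.1214 × 10⁻³ rad s⁻¹ → T = 2π/N = 1.0264 × 10³ s ≈ 1.03 × 10³ s.

1.03 × 10³ s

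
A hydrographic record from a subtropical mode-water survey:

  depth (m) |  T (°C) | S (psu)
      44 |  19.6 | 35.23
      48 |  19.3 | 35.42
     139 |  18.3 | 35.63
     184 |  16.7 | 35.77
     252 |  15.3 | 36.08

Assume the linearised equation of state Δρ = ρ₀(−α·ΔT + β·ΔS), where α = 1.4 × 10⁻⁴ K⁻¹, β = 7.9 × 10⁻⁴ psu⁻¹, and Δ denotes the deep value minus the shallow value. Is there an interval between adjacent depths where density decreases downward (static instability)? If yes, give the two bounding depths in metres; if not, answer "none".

Evaluate Δρ/ρ₀ = −αΔT + βΔS across each adjacent pair:
  44–48 m: −αΔT+βΔS = −(1.4 × 10⁻⁴)(-0.3)+(7.9 × 10⁻⁴)(+0.19) = 1.9 × 10⁻⁴ → stable
  48–139 m: −αΔT+βΔS = −(1.4 × 10⁻⁴)(-1.0)+(7.9 × 10⁻⁴)(+0.21) = 3.1 × 10⁻⁴ → stable
  139–184 m: −αΔT+βΔS = −(1.4 × 10⁻⁴)(-1.6)+(7.9 × 10⁻⁴)(+0.14) = 3.3 × 10⁻⁴ → stable
  184–252 m: −αΔT+βΔS = −(1.4 × 10⁻⁴)(-1.4)+(7.9 × 10⁻⁴)(+0.31) = 4.4 × 10⁻⁴ → stable
Every interval has Δρ > 0: the column is stably stratified throughout.

none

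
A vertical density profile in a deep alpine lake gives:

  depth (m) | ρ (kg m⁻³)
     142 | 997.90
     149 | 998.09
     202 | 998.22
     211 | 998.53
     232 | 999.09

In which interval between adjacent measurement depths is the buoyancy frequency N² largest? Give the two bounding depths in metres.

202–211 m

Compute the density gradient over each adjacent pair:
  142–149 m: Δρ/Δz = 0.19/7 = 0.027 kg m⁻⁴
  149–202 m: Δρ/Δz = 0.13/53 = 2.5 × 10⁻³ kg m⁻⁴
  202–211 m: Δρ/Δz = 0.31/9 = 0.034 kg m⁻⁴
  211–232 m: Δρ/Δz = 0.56/21 = 0.027 kg m⁻⁴
The largest gradient is in the 202–211 m interval — the pycnocline.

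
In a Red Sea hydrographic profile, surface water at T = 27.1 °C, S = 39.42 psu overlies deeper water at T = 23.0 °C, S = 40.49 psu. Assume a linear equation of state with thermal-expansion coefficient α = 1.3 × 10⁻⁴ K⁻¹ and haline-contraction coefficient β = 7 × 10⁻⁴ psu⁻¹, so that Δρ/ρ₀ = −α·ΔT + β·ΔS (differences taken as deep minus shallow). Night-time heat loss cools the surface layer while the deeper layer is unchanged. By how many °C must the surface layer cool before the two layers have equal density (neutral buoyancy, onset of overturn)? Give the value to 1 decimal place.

9.9 °C

Neutral buoyancy requires Δρ = 0, i.e. −α(T_deep − T_surf′) + β(S_deep − S_surf) = 0.
T_surf′ = T_deep − (β/α)·ΔS = 23.0 − (7 × 10⁻⁴/1.3 × 10⁻⁴)·(+1.07) = 17.238 °C.
Cooling required: 27.1 − (17.238) = 9.862 °C.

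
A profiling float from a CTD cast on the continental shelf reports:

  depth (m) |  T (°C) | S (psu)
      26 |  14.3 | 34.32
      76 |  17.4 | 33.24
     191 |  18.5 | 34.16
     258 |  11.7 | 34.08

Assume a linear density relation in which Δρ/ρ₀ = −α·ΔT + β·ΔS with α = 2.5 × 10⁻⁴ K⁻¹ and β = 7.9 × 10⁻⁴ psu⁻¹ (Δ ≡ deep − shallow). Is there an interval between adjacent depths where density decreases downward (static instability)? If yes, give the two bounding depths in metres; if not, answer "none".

Evaluate Δρ/ρ₀ = −αΔT + βΔS across each adjacent pair:
  26–76 m: −αΔT+βΔS = −(2.5 × 10⁻⁴)(+3.1)+(7.9 × 10⁻⁴)(-1.08) = -1.6 × 10⁻³ → UNSTABLE
  76–191 m: −αΔT+βΔS = −(2.5 × 10⁻⁴)(+1.1)+(7.9 × 10⁻⁴)(+0.92) = 4.5 × 10⁻⁴ → stable
  191–258 m: −αΔT+βΔS = −(2.5 × 10⁻⁴)(-6.8)+(7.9 × 10⁻⁴)(-0.08) = 1.6 × 10⁻³ → stable
The 26–76 m interval has Δρ < 0: lighter water underlies denser water.

26–76 m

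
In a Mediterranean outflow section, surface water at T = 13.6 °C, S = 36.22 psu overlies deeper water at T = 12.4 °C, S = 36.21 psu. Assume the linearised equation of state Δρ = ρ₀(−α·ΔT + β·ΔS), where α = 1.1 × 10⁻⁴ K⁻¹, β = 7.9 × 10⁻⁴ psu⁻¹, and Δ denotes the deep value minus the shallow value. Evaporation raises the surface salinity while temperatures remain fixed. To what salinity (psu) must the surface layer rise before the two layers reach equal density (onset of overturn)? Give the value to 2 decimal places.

Neutral buoyancy requires −α(T_deep − T_surf) + β(S_deep − S_surf′) = 0.
S_surf′ = S_deep − (α/β)·ΔT = 36.21 − (1.1 × 10⁻⁴/7.9 × 10⁻⁴)·(-1.2) = 36.3771 psu.
Increase required: 36.3771 − 36.22 = 0.1571 psu.

36.38 psu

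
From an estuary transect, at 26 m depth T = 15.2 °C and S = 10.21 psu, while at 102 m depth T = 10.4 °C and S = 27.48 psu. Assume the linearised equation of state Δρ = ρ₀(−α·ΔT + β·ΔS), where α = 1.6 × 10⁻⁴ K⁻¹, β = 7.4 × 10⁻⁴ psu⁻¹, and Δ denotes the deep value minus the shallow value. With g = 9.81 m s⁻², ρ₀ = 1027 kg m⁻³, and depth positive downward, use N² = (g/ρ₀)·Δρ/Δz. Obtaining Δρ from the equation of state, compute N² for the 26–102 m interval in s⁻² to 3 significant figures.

1.75 × 10⁻³ s⁻²

ΔT = -4.8 K, ΔS = +17.27 psu (deep − shallow).
Δρ/ρ₀ = −αΔT + βΔS = 7.68 × 10⁻⁴ + 0.0127798 = 0.0135478, so Δρ ≈ 13.91 kg m⁻³.
N² = (g/ρ₀)·Δρ/Δz = g·(Δρ/ρ₀)/Δz = 9.81 × 0.0135478 / 76 = 1.7487 × 10⁻³ s⁻² ≈ 1.75 × 10⁻³ s⁻².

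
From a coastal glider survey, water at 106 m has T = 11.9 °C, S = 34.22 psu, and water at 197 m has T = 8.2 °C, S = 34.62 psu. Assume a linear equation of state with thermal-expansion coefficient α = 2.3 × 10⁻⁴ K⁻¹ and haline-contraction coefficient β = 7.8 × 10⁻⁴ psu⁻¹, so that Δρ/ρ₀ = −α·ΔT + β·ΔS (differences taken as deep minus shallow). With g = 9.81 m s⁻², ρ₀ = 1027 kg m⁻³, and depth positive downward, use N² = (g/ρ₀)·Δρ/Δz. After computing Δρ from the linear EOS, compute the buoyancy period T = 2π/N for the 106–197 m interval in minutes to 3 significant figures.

ΔT = -3.7 K, ΔS = +0.40 psu (deep − shallow).
Δρ/ρ₀ = −αΔT + βΔS = 8.51 × 10⁻⁴ + 3.12 × 10⁻⁴ = 1.163 × 10⁻³, so Δρ ≈ 1.194 kg m⁻³.
N² = (g/ρ₀)·Δρ/Δz = g·(Δρ/ρ₀)/Δz = 9.81 × 1.163 × 10⁻³ / 91 = 1.2537 × 10⁻⁴ s⁻².
N = √(1.2537 × 10⁻⁴) = 0.011197 rad s⁻¹ → T = 2π/N = 561.15 s = 9.3525 min ≈ 9.35 min.

9.35 min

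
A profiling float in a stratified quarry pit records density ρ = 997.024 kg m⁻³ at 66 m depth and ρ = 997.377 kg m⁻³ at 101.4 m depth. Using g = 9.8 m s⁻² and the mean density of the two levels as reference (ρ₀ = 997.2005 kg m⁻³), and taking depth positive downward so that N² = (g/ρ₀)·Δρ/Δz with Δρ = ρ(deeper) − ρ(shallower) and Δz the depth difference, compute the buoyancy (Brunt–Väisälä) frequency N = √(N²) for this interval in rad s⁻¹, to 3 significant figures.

9.90 × 10⁻³ rad s⁻¹

Δρ = 997.377 − 997.024 = 0.353 kg m⁻³ over Δz = 101.4 − 66 = 35.4 m.
N² = (9.8/997.2005) × (0.353/35.4) = 9.7998 × 10⁻⁵ s⁻².
N = √(9.7998 × 10⁻⁵) = 9.8994 × 10⁻³ rad s⁻¹ ≈ 9.90 × 10⁻³ rad s⁻¹.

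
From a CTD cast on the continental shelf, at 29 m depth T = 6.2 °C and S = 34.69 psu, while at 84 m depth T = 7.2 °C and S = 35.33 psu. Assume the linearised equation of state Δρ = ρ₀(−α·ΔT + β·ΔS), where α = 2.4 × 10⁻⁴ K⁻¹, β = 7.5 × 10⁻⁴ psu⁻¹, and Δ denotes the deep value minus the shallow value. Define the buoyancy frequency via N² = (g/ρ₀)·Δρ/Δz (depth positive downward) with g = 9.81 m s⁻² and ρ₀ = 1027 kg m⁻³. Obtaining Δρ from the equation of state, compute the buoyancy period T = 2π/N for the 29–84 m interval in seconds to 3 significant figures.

ΔT = +1.0 K, ΔS = +0.64 psu (deep − shallow).
Δρ/ρ₀ = −αΔT + βΔS = -2.40 × 10⁻⁴ + 4.80 × 10⁻⁴ = 2.40 × 10⁻⁴, so Δρ ≈ 0.2465 kg m⁻³.
N² = (g/ρ₀)·Δρ/Δz = g·(Δρ/ρ₀)/Δz = 9.81 × 2.40 × 10⁻⁴ / 55 = 4.2807 × 10⁻⁵ s⁻².
N = √(4.2807 × 10⁻⁵) = 6.5427 × 10⁻³ rad s⁻¹ → T = 2π/N = 960.34 s ≈ 960 s.

960 s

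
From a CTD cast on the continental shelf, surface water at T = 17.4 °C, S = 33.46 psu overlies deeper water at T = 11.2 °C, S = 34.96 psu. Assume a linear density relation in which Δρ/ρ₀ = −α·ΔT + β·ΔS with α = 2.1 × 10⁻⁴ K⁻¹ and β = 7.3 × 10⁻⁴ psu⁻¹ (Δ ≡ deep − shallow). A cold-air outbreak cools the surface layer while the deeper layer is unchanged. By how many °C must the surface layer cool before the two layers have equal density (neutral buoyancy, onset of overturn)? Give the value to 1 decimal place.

11.4 °C

Neutral buoyancy requires Δρ = 0, i.e. −α(T_deep − T_surf′) + β(S_deep − S_surf) = 0.
T_surf′ = T_deep − (β/α)·ΔS = 11.2 − (7.3 × 10⁻⁴/2.1 × 10⁻⁴)·(+1.50) = 5.986 °C.
Cooling required: 17.4 − (5.986) = 11.414 °C.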